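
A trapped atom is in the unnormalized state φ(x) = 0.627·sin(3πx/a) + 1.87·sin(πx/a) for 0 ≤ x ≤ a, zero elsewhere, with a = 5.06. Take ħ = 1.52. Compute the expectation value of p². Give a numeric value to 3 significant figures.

1.61

p² φ = −ħ² d²φ/dx²; ⟨p²⟩ = −ħ² ∫ φ*·φ'' dx / ∫|φ|² dx.
d²/dx² sin(jπx/a) = −(jπ/a)²·sin(jπx/a); on 0 ≤ x ≤ a, ∫sin²(jπx/a) dx = a/2 and ∫sin(jπx/a)·sin(lπx/a) dx = 0 for j ≠ l, so only diagonal terms survive in ∫|φ|² and ∫φ·φ″; ∫φ·φ′ dx = [φ²/2] between the walls = 0.
State is unnormalized: ∫|φ|² dx = 9.8418, and ∫φ*·(−ħ² φ'') dx = 15.852, so ⟨p²⟩ = 15.852 / 9.8418.
⟨p²⟩ = 1.6106.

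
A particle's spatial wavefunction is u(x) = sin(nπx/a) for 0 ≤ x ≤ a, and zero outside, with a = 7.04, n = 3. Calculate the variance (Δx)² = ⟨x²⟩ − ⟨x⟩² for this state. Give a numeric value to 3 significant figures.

3.85

Compute ⟨x⟩ and ⟨x²⟩ separately, then (Δx)² = ⟨x²⟩ − ⟨x⟩².
With sin²θ = (1 − cos2θ)/2 on 0 ≤ x ≤ a: ∫sin²(nπx/a) dx = a/2, ∫x·sin²(nπx/a) dx = a²/4, ∫x²·sin²(nπx/a) dx = a³·(1/6 − 1/(4n²π²)); higher powers xᵏ the same way, integrating xᵏ·cos(2nπx/a) by parts.
Normalization: ∫|u|² dx = 3.5200.
⟨x⟩ = 3.5200 and ⟨x²⟩ = 16.242.
(Δx)² = 16.242 − (3.5200)² = 3.8512.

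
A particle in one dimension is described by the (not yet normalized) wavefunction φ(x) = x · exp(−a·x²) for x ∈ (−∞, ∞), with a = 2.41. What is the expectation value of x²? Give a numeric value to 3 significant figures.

0.311

⟨x²⟩ = ∫ x²·|φ|² dx / ∫|φ|² dx (integrals over the domain).
Expand each integrand as polynomial × e^(−2ax²) and use ∫x^(2j)·e^(−2ax²) dx = (2j−1)!!/(4a)^j · √(π/(2a)), odd powers → 0; here √(π/(2a)) = 0.80733.
State is unnormalized: ∫|φ|² dx = 0.083748, and ∫φ*·x²·φ dx = 0.026063, so ⟨x²⟩ = 0.026063 / 0.083748.
⟨x²⟩ = 0.31120.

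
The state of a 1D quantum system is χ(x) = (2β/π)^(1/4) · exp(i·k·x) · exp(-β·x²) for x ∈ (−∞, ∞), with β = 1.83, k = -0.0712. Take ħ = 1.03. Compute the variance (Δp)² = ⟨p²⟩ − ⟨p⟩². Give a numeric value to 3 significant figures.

Compute ⟨p⟩ and ⟨p²⟩ separately; (Δp)² = ⟨p²⟩ − ⟨p⟩².
Gaussian moments: ∫x^(2j)·e^(−2βx²) dx = (2j−1)!!/(4β)^j · √(π/(2β)), odd powers integrate to 0; here √(π/(2β)) = 0.92648. Derivatives: χ′ = (ik − 2βx)·χ, χ″ = ((ik − 2βx)² − 2β)·χ; the odd-in-x pieces drop out.
⟨p⟩ = -0.073336 and ⟨p²⟩ = 1.9468.
(Δp)² = 1.9468 − (-0.073336)² = 1.9414.

1.94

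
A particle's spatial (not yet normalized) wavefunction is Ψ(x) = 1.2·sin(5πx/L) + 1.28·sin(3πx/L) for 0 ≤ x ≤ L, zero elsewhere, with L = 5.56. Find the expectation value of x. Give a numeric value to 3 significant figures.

2.78

⟨x⟩ = ∫ x·|Ψ|² dx / ∫|Ψ|² dx (integrals over the domain).
On 0 ≤ x ≤ L (j ≠ l): ∫sin²(jπx/L) dx = L/2, ∫sin(jπx/L)·sin(lπx/L) dx = 0; diagonal moments ∫x·sin²(jπx/L) dx = L²/4, ∫x²·sin²(jπx/L) dx = L³·(1/6 − 1/(4j²π²)); cross terms ∫x·sin(jπx/L)·sin(lπx/L) dx = 0 for j + l even and −4jlL²/(π²(j² − l²)²) for j + l odd, ∫x²·sin(jπx/L)·sin(lπx/L) dx = (−1)^(j+l)·4jlL³/(π²(j² − l²)²); higher powers the same way via product-to-sum and parts.
State is unnormalized: ∫|Ψ|² dx = 8.5580, and ∫Ψ*·x·Ψ dx = 23.791, so ⟨x⟩ = 23.791 / 8.5580.
⟨x⟩ = 2.7800.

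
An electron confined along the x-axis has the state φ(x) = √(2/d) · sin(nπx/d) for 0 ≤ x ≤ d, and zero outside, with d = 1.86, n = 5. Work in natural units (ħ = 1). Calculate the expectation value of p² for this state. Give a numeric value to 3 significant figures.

71.3

p² φ = −ħ² d²φ/dx²; ⟨p²⟩ = −ħ² ∫ φ*·φ'' dx.
d/dx sin(nπx/d) = (nπ/d)·cos(nπx/d) and d²/dx² sin(nπx/d) = −(nπ/d)²·sin(nπx/d); on 0 ≤ x ≤ d, ∫sin²(nπx/d) dx = d/2 and ∫sin(nπx/d)·cos(nπx/d) dx = 0.
⟨p²⟩ = 71.320.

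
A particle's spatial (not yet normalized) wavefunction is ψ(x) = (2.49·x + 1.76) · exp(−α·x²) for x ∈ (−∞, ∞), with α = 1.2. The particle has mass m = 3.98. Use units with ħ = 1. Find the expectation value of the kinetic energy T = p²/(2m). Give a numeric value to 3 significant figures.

0.239

T = −(ħ²/2m) d²/dx², so ⟨T⟩ = −(ħ²/2m) ∫ ψ*·ψ'' dx / ∫|ψ|² dx; with m = 3.98.
Expand each integrand as polynomial × e^(−2αx²) and use ∫x^(2j)·e^(−2αx²) dx = (2j−1)!!/(4α)^j · √(π/(2α)), odd powers → 0; here √(π/(2α)) = 1.1441. Differentiate with the product rule, d/dx e^(−αx²) = −2αx·e^(−αx²).
State is unnormalized: ∫|ψ|² dx = 5.0218, and ∫ψ*·(−ħ²/2m · ψ'') dx = 1.2026, so ⟨T⟩ = 1.2026 / 5.0218.
⟨T⟩ = 0.23948.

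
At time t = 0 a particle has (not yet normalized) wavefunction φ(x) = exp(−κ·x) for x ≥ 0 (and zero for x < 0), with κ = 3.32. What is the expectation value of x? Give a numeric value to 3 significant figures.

⟨x⟩ = ∫ x·|φ|² dx / ∫|φ|² dx (integrals over the domain).
Every integrand reduces to terms xʲ·e^(−2κx) on [0, ∞); use ∫₀^∞ xʲ·e^(−2κx) dx = j!/(2κ)^(j+1).
State is unnormalized: ∫|φ|² dx = 0.15060, and ∫φ*·x·φ dx = 0.022681, so ⟨x⟩ = 0.022681 / 0.15060.
⟨x⟩ = 0.15060.

0.151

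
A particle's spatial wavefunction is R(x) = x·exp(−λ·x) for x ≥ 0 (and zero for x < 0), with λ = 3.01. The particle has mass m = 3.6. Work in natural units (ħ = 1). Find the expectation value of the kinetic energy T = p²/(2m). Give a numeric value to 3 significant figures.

T = −(ħ²/2m) d²/dx², so ⟨T⟩ = −(ħ²/2m) ∫ R*·R'' dx / ∫|R|² dx; with m = 3.6.
Differentiate x·exp(−λ·x) with the product rule; every integrand then reduces to terms xʲ·e^(−2λx) on [0, ∞), with ∫₀^∞ xʲ·e^(−2λx) dx = j!/(2λ)^(j+1).
State is unnormalized: ∫|R|² dx = 0.0091673, and ∫R*·(−ħ²/2m · R'') dx = 0.011536, so ⟨T⟩ = 0.011536 / 0.0091673.
⟨T⟩ = 1.2583.

1.26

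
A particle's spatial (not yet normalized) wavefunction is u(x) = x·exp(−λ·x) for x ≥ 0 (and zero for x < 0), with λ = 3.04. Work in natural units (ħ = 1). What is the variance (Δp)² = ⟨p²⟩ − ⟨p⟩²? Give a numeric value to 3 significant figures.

9.24

Compute ⟨p⟩ and ⟨p²⟩ separately; (Δp)² = ⟨p²⟩ − ⟨p⟩².
Differentiate x·exp(−λ·x) with the product rule; every integrand then reduces to terms xʲ·e^(−2λx) on [0, ∞), with ∫₀^∞ xʲ·e^(−2λx) dx = j!/(2λ)^(j+1).
Normalization: ∫|u|² dx = 0.0088986.
⟨p⟩ = 0.0000 and ⟨p²⟩ = 9.2416.
(Δp)² = 9.2416 − (0.0000)² = 9.2416.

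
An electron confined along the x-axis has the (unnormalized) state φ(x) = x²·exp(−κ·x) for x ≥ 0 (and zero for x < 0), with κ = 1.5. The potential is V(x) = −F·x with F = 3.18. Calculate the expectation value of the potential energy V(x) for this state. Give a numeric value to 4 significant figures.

-5.300

⟨V⟩ = ∫ V(x)·|φ|² dx / ∫|φ|² dx.
Every integrand reduces to terms xʲ·e^(−2κx) on [0, ∞); use ∫₀^∞ xʲ·e^(−2κx) dx = j!/(2κ)^(j+1).
State is unnormalized: ∫|φ|² dx = 0.098765, and ∫φ*·V(x)·φ dx = -0.52346, so ⟨V⟩ = -0.52346 / 0.098765.
⟨V⟩ = -5.3000.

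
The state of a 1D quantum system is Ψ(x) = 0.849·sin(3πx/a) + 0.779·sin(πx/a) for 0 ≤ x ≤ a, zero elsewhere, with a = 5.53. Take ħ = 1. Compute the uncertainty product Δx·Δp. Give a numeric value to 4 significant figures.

2.238

Δx = √(⟨x²⟩−⟨x⟩²), Δp = √(⟨p²⟩−⟨p⟩²).
On 0 ≤ x ≤ a (j ≠ l): ∫sin²(jπx/a) dx = a/2, ∫sin(jπx/a)·sin(lπx/a) dx = 0; diagonal moments ∫x·sin²(jπx/a) dx = a²/4, ∫x²·sin²(jπx/a) dx = a³·(1/6 − 1/(4j²π²)); cross terms ∫x·sin(jπx/a)·sin(lπx/a) dx = 0 for j + l even and −4jla²/(π²(j² − l²)²) for j + l odd, ∫x²·sin(jπx/a)·sin(lπx/a) dx = (−1)^(j+l)·4jla³/(π²(j² − l²)²); higher powers the same way via product-to-sum and parts. d²/dx² sin(jπx/a) = −(jπ/a)²·sin(jπx/a); on 0 ≤ x ≤ a, ∫sin²(jπx/a) dx = a/2 and ∫sin(jπx/a)·sin(lπx/a) dx = 0 for j ≠ l, so only diagonal terms survive in ∫|Ψ|² and ∫Ψ·Ψ″; ∫Ψ·Ψ′ dx = [Ψ²/2] between the walls = 0.
Normalization: ∫|Ψ|² dx = 3.6709.
⟨x⟩ = 2.7650, ⟨x²⟩ = 10.550 ⇒ Δx = 1.7042.
⟨p⟩ = 0.0000, ⟨p²⟩ = 1.7245 ⇒ Δp = 1.3132.
Δx·Δp = 2.2380.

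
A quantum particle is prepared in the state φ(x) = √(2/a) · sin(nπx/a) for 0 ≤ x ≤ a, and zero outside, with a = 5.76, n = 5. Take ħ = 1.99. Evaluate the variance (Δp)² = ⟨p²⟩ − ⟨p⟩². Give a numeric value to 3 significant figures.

Compute ⟨p⟩ and ⟨p²⟩ separately; (Δp)² = ⟨p²⟩ − ⟨p⟩².
d/dx sin(nπx/a) = (nπ/a)·cos(nπx/a) and d²/dx² sin(nπx/a) = −(nπ/a)²·sin(nπx/a); on 0 ≤ x ≤ a, ∫sin²(nπx/a) dx = a/2 and ∫sin(nπx/a)·cos(nπx/a) dx = 0.
⟨p⟩ = 0.0000 and ⟨p²⟩ = 29.451.
(Δp)² = 29.451 − (0.0000)² = 29.451.

29.5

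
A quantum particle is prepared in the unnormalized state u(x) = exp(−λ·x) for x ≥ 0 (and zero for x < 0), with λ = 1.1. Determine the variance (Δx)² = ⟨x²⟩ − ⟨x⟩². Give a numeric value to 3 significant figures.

0.207

Compute ⟨x⟩ and ⟨x²⟩ separately, then (Δx)² = ⟨x²⟩ − ⟨x⟩².
Every integrand reduces to terms xʲ·e^(−2λx) on [0, ∞); use ∫₀^∞ xʲ·e^(−2λx) dx = j!/(2λ)^(j+1).
Normalization: ∫|u|² dx = 0.45455.
⟨x⟩ = 0.45455 and ⟨x²⟩ = 0.41322.
(Δx)² = 0.41322 − (0.45455)² = 0.20661.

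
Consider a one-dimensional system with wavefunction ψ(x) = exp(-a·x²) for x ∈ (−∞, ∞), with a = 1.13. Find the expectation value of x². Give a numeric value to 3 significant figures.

⟨x²⟩ = ∫ x²·|ψ|² dx / ∫|ψ|² dx (integrals over the domain).
Gaussian moments: ∫x^(2j)·e^(−2ax²) dx = (2j−1)!!/(4a)^j · √(π/(2a)), odd powers integrate to 0; here √(π/(2a)) = 1.1790.
State is unnormalized: ∫|ψ|² dx = 1.1790, and ∫ψ*·x²·ψ dx = 0.26084, so ⟨x²⟩ = 0.26084 / 1.1790.
⟨x²⟩ = 0.22124.

0.221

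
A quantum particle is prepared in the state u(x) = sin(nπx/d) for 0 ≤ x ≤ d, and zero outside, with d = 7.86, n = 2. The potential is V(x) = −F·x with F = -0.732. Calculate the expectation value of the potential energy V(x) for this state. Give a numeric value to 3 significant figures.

⟨V⟩ = ∫ V(x)·|u|² dx / ∫|u|² dx.
With sin²θ = (1 − cos2θ)/2 on 0 ≤ x ≤ d: ∫sin²(nπx/d) dx = d/2, ∫x·sin²(nπx/d) dx = d²/4, ∫x²·sin²(nπx/d) dx = d³·(1/6 − 1/(4n²π²)); higher powers xᵏ the same way, integrating xᵏ·cos(2nπx/d) by parts.
State is unnormalized: ∫|u|² dx = 3.9300, and ∫u*·V(x)·u dx = 11.306, so ⟨V⟩ = 11.306 / 3.9300.
⟨V⟩ = 2.8768.

2.88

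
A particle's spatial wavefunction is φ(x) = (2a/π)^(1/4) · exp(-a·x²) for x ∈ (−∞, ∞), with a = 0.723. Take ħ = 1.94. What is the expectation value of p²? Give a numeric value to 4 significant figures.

2.721

p² φ = −ħ² d²φ/dx²; ⟨p²⟩ = −ħ² ∫ φ*·φ'' dx.
Gaussian moments: ∫x^(2j)·e^(−2ax²) dx = (2j−1)!!/(4a)^j · √(π/(2a)), odd powers integrate to 0; here √(π/(2a)) = 1.4740. Derivatives: d/dx e^(−ax²) = −2ax·e^(−ax²), d²/dx² e^(−ax²) = (4a²x² − 2a)·e^(−ax²).
⟨p²⟩ = 2.7211.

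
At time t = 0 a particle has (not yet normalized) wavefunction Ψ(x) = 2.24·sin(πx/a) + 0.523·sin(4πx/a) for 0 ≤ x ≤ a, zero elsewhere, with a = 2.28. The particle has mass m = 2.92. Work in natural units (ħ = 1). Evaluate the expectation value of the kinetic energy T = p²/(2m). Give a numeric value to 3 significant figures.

T = −(ħ²/2m) d²/dx², so ⟨T⟩ = −(ħ²/2m) ∫ Ψ*·Ψ'' dx / ∫|Ψ|² dx; with m = 2.92.
d²/dx² sin(jπx/a) = −(jπ/a)²·sin(jπx/a); on 0 ≤ x ≤ a, ∫sin²(jπx/a) dx = a/2 and ∫sin(jπx/a)·sin(lπx/a) dx = 0 for j ≠ l, so only diagonal terms survive in ∫|Ψ|² and ∫Ψ·Ψ″; ∫Ψ·Ψ′ dx = [Ψ²/2] between the walls = 0.
State is unnormalized: ∫|Ψ|² dx = 6.0319, and ∫Ψ*·(−ħ²/2m · Ψ'') dx = 3.4816, so ⟨T⟩ = 3.4816 / 6.0319.
⟨T⟩ = 0.57719.

0.577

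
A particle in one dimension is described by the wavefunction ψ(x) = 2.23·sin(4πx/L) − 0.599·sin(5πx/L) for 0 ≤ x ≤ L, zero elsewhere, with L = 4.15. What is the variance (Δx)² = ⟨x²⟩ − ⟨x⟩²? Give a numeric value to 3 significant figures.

Compute ⟨x⟩ and ⟨x²⟩ separately, then (Δx)² = ⟨x²⟩ − ⟨x⟩².
On 0 ≤ x ≤ L (j ≠ l): ∫sin²(jπx/L) dx = L/2, ∫sin(jπx/L)·sin(lπx/L) dx = 0; diagonal moments ∫x·sin²(jπx/L) dx = L²/4, ∫x²·sin²(jπx/L) dx = L³·(1/6 − 1/(4j²π²)); cross terms ∫x·sin(jπx/L)·sin(lπx/L) dx = 0 for j + l even and −4jlL²/(π²(j² − l²)²) for j + l odd, ∫x²·sin(jπx/L)·sin(lπx/L) dx = (−1)^(j+l)·4jlL³/(π²(j² − l²)²); higher powers the same way via product-to-sum and parts.
Normalization: ∫|ψ|² dx = 11.063.
⟨x⟩ = 2.4912 and ⟨x²⟩ = 7.4148.
(Δx)² = 7.4148 − (2.4912)² = 1.2088.

1.21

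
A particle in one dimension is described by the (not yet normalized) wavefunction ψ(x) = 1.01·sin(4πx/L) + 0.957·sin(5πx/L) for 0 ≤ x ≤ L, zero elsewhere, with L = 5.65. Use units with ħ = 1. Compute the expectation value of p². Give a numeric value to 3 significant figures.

p² ψ = −ħ² d²ψ/dx²; ⟨p²⟩ = −ħ² ∫ ψ*·ψ'' dx / ∫|ψ|² dx.
d²/dx² sin(jπx/L) = −(jπ/L)²·sin(jπx/L); on 0 ≤ x ≤ L, ∫sin²(jπx/L) dx = L/2 and ∫sin(jπx/L)·sin(lπx/L) dx = 0 for j ≠ l, so only diagonal terms survive in ∫|ψ|² and ∫ψ·ψ″; ∫ψ·ψ′ dx = [ψ²/2] between the walls = 0.
State is unnormalized: ∫|ψ|² dx = 5.4691, and ∫ψ*·(−ħ² ψ'') dx = 34.253, so ⟨p²⟩ = 34.253 / 5.4691.
⟨p²⟩ = 6.2631.

6.26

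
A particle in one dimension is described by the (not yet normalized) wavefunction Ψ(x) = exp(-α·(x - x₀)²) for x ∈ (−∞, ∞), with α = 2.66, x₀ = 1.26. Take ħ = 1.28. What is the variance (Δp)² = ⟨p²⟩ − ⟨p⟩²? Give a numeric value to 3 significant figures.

Compute ⟨p⟩ and ⟨p²⟩ separately; (Δp)² = ⟨p²⟩ − ⟨p⟩².
Gaussian moments (u = x − x₀): ∫u^(2j)·e^(−2αu²) du = (2j−1)!!/(4α)^j · √(π/(2α)), odd powers integrate to 0; here √(π/(2α)) = 0.76846. Derivatives: d/dx e^(−αu²) = −2αu·e^(−αu²), d²/dx² e^(−αu²) = (4α²u² − 2α)·e^(−αu²).
Normalization: ∫|Ψ|² dx = 0.76846.
⟨p⟩ = 0.0000 and ⟨p²⟩ = 4.3581.
(Δp)² = 4.3581 − (0.0000)² = 4.3581.

4.36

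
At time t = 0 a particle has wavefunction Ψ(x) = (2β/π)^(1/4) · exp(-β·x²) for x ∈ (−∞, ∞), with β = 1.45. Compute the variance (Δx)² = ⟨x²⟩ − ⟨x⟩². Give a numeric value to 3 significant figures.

0.172

Compute ⟨x⟩ and ⟨x²⟩ separately, then (Δx)² = ⟨x²⟩ − ⟨x⟩².
Gaussian moments: ∫x^(2j)·e^(−2βx²) dx = (2j−1)!!/(4β)^j · √(π/(2β)), odd powers integrate to 0; here √(π/(2β)) = 1.0408.
⟨x⟩ = 0.0000 and ⟨x²⟩ = 0.17241.
(Δx)² = 0.17241 − (0.0000)² = 0.17241.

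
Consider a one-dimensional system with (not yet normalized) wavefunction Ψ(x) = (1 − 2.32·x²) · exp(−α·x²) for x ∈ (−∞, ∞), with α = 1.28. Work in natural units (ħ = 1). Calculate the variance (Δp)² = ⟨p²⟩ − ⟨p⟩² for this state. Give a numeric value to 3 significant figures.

6.03

Compute ⟨p⟩ and ⟨p²⟩ separately; (Δp)² = ⟨p²⟩ − ⟨p⟩².
Expand each integrand as polynomial × e^(−2αx²) and use ∫x^(2j)·e^(−2αx²) dx = (2j−1)!!/(4α)^j · √(π/(2α)), odd powers → 0; here √(π/(2α)) = 1.1078. Differentiate with the product rule, d/dx e^(−αx²) = −2αx·e^(−αx²).
Normalization: ∫|Ψ|² dx = 0.78621.
⟨p⟩ = 0.0000 and ⟨p²⟩ = 6.0301.
(Δp)² = 6.0301 − (0.0000)² = 6.0301.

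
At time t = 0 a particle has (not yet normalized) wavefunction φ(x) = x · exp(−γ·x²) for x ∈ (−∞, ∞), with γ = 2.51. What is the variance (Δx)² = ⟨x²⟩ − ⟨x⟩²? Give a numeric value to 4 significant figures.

Compute ⟨x⟩ and ⟨x²⟩ separately, then (Δx)² = ⟨x²⟩ − ⟨x⟩².
Expand each integrand as polynomial × e^(−2γx²) and use ∫x^(2j)·e^(−2γx²) dx = (2j−1)!!/(4γ)^j · √(π/(2γ)), odd powers → 0; here √(π/(2γ)) = 0.79108.
Normalization: ∫|φ|² dx = 0.078793.
⟨x⟩ = 0.0000 and ⟨x²⟩ = 0.29880.
(Δx)² = 0.29880 − (0.0000)² = 0.29880.

0.2988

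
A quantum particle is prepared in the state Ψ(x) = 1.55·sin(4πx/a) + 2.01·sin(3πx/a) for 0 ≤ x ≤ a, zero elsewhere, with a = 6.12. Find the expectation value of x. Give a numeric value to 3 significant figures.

1.89

⟨x⟩ = ∫ x·|Ψ|² dx / ∫|Ψ|² dx (integrals over the domain).
On 0 ≤ x ≤ a (j ≠ l): ∫sin²(jπx/a) dx = a/2, ∫sin(jπx/a)·sin(lπx/a) dx = 0; diagonal moments ∫x·sin²(jπx/a) dx = a²/4, ∫x²·sin²(jπx/a) dx = a³·(1/6 − 1/(4j²π²)); cross terms ∫x·sin(jπx/a)·sin(lπx/a) dx = 0 for j + l even and −4jla²/(π²(j² − l²)²) for j + l odd, ∫x²·sin(jπx/a)·sin(lπx/a) dx = (−1)^(j+l)·4jla³/(π²(j² − l²)²); higher powers the same way via product-to-sum and parts.
State is unnormalized: ∫|Ψ|² dx = 19.714, and ∫Ψ*·x·Ψ dx = 37.162, so ⟨x⟩ = 37.162 / 19.714.
⟨x⟩ = 1.8850.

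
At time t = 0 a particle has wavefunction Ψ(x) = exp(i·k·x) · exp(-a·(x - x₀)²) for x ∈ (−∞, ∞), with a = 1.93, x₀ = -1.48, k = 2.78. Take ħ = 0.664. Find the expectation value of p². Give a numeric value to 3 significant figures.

4.26

p² Ψ = −ħ² d²Ψ/dx²; ⟨p²⟩ = −ħ² ∫ Ψ*·Ψ'' dx / ∫|Ψ|² dx.
Gaussian moments (u = x − x₀): ∫u^(2j)·e^(−2au²) du = (2j−1)!!/(4a)^j · √(π/(2a)), odd powers integrate to 0; here √(π/(2a)) = 0.90216. Derivatives: Ψ′ = (ik − 2au)·Ψ, Ψ″ = ((ik − 2au)² − 2a)·Ψ; the odd-in-u pieces drop out.
State is unnormalized: ∫|Ψ|² dx = 0.90216, and ∫Ψ*·(−ħ² Ψ'') dx = 3.8417, so ⟨p²⟩ = 3.8417 / 0.90216.
⟨p²⟩ = 4.2583.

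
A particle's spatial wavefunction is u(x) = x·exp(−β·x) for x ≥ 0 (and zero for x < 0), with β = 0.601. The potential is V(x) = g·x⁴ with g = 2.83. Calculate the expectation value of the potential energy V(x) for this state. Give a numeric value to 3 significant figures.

⟨V⟩ = ∫ V(x)·|u|² dx / ∫|u|² dx.
Every integrand reduces to terms xʲ·e^(−2βx) on [0, ∞); use ∫₀^∞ xʲ·e^(−2βx) dx = j!/(2β)^(j+1).
State is unnormalized: ∫|u|² dx = 1.1516, and ∫u*·V(x)·u dx = 562.07, so ⟨V⟩ = 562.07 / 1.1516.
⟨V⟩ = 488.06.

488.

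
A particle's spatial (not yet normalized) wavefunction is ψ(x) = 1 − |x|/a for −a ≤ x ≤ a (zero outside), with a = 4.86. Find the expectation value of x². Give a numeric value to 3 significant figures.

2.36

⟨x²⟩ = ∫ x²·|ψ|² dx / ∫|ψ|² dx (integrals over the domain).
ψ is even, so ∫ over [−a, a] = 2∫₀ᵃ with ψ = 1 − x/a there: ∫₀ᵃ (1 − x/a)² dx = a/3, ∫₀ᵃ x²(1 − x/a)² dx = a³/30, ∫₀ᵃ x⁴(1 − x/a)² dx = a⁵/105.
State is unnormalized: ∫|ψ|² dx = 3.2400, and ∫ψ*·x²·ψ dx = 7.6528, so ⟨x²⟩ = 7.6528 / 3.2400.
⟨x²⟩ = 2.3620.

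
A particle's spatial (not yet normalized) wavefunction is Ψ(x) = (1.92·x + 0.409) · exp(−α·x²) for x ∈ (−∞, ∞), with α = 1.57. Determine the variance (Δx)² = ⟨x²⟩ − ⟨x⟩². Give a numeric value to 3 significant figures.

0.297

Compute ⟨x⟩ and ⟨x²⟩ separately, then (Δx)² = ⟨x²⟩ − ⟨x⟩².
Expand each integrand as polynomial × e^(−2αx²) and use ∫x^(2j)·e^(−2αx²) dx = (2j−1)!!/(4α)^j · √(π/(2α)), odd powers → 0; here √(π/(2α)) = 1.0003.
Normalization: ∫|Ψ|² dx = 0.75448.
⟨x⟩ = 0.33156 and ⟨x²⟩ = 0.40708.
(Δx)² = 0.40708 − (0.33156)² = 0.29715.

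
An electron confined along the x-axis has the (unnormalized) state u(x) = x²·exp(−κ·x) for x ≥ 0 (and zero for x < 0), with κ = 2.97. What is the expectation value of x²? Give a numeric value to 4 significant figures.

0.8503

⟨x²⟩ = ∫ x²·|u|² dx / ∫|u|² dx (integrals over the domain).
Every integrand reduces to terms xʲ·e^(−2κx) on [0, ∞); use ∫₀^∞ xʲ·e^(−2κx) dx = j!/(2κ)^(j+1).
State is unnormalized: ∫|u|² dx = 0.0032455, and ∫u*·x²·u dx = 0.0027595, so ⟨x²⟩ = 0.0027595 / 0.0032455.
⟨x²⟩ = 0.85025.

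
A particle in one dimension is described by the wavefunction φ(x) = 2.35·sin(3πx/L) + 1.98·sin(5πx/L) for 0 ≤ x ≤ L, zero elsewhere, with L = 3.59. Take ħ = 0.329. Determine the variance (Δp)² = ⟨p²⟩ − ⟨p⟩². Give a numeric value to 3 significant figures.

1.30

Compute ⟨p⟩ and ⟨p²⟩ separately; (Δp)² = ⟨p²⟩ − ⟨p⟩².
d²/dx² sin(jπx/L) = −(jπ/L)²·sin(jπx/L); on 0 ≤ x ≤ L, ∫sin²(jπx/L) dx = L/2 and ∫sin(jπx/L)·sin(lπx/L) dx = 0 for j ≠ l, so only diagonal terms survive in ∫|φ|² and ∫φ·φ″; ∫φ·φ′ dx = [φ²/2] between the walls = 0.
Normalization: ∫|φ|² dx = 16.950.
⟨p⟩ = 0.0000 and ⟨p²⟩ = 1.2966.
(Δp)² = 1.2966 − (0.0000)² = 1.2966.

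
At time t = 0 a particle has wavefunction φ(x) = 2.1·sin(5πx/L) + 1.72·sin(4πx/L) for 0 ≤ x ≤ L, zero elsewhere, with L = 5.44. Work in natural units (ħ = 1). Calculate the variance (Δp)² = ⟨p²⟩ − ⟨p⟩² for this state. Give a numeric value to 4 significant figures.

7.133

Compute ⟨p⟩ and ⟨p²⟩ separately; (Δp)² = ⟨p²⟩ − ⟨p⟩².
d²/dx² sin(jπx/L) = −(jπ/L)²·sin(jπx/L); on 0 ≤ x ≤ L, ∫sin²(jπx/L) dx = L/2 and ∫sin(jπx/L)·sin(lπx/L) dx = 0 for j ≠ l, so only diagonal terms survive in ∫|φ|² and ∫φ·φ″; ∫φ·φ′ dx = [φ²/2] between the walls = 0.
Normalization: ∫|φ|² dx = 20.042.
⟨p⟩ = 0.0000 and ⟨p²⟩ = 7.1325.
(Δp)² = 7.1325 − (0.0000)² = 7.1325.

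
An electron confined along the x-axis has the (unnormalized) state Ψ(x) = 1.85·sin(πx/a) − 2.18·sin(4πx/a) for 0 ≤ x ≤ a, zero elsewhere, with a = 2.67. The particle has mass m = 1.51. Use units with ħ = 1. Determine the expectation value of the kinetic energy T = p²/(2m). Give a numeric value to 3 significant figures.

T = −(ħ²/2m) d²/dx², so ⟨T⟩ = −(ħ²/2m) ∫ Ψ*·Ψ'' dx / ∫|Ψ|² dx; with m = 1.51.
d²/dx² sin(jπx/a) = −(jπ/a)²·sin(jπx/a); on 0 ≤ x ≤ a, ∫sin²(jπx/a) dx = a/2 and ∫sin(jπx/a)·sin(lπx/a) dx = 0 for j ≠ l, so only diagonal terms survive in ∫|Ψ|² and ∫Ψ·Ψ″; ∫Ψ·Ψ′ dx = [Ψ²/2] between the walls = 0.
State is unnormalized: ∫|Ψ|² dx = 10.913, and ∫Ψ*·(−ħ²/2m · Ψ'') dx = 48.630, so ⟨T⟩ = 48.630 / 10.913.
⟨T⟩ = 4.4560.

4.46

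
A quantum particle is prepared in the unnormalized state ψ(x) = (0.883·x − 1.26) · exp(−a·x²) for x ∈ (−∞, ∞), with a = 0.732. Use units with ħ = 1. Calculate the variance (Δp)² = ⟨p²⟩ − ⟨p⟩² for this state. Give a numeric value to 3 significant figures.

0.942

Compute ⟨p⟩ and ⟨p²⟩ separately; (Δp)² = ⟨p²⟩ − ⟨p⟩².
Expand each integrand as polynomial × e^(−2ax²) and use ∫x^(2j)·e^(−2ax²) dx = (2j−1)!!/(4a)^j · √(π/(2a)), odd powers → 0; here √(π/(2a)) = 1.4649. Differentiate with the product rule, d/dx e^(−ax²) = −2ax·e^(−ax²).
Normalization: ∫|ψ|² dx = 2.7157.
⟨p⟩ = 0.0000 and ⟨p²⟩ = 0.94228.
(Δp)² = 0.94228 − (0.0000)² = 0.94228.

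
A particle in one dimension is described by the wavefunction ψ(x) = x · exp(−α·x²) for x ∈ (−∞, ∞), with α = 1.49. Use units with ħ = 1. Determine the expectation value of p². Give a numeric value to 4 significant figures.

p² ψ = −ħ² d²ψ/dx²; ⟨p²⟩ = −ħ² ∫ ψ*·ψ'' dx / ∫|ψ|² dx.
Expand each integrand as polynomial × e^(−2αx²) and use ∫x^(2j)·e^(−2αx²) dx = (2j−1)!!/(4α)^j · √(π/(2α)), odd powers → 0; here √(π/(2α)) = 1.0268. Differentiate with the product rule, d/dx e^(−αx²) = −2αx·e^(−αx²).
State is unnormalized: ∫|ψ|² dx = 0.17227, and ∫ψ*·(−ħ² ψ'') dx = 0.77007, so ⟨p²⟩ = 0.77007 / 0.17227.
⟨p²⟩ = 4.4700.

4.470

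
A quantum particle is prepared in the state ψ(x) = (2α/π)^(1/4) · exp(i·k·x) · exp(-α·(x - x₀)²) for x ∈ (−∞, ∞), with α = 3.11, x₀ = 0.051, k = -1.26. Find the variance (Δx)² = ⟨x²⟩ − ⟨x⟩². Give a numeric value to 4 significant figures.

Compute ⟨x⟩ and ⟨x²⟩ separately, then (Δx)² = ⟨x²⟩ − ⟨x⟩².
Gaussian moments (u = x − x₀): ∫u^(2j)·e^(−2αu²) du = (2j−1)!!/(4α)^j · √(π/(2α)), odd powers integrate to 0; here √(π/(2α)) = 0.71069.
⟨x⟩ = 0.051000 and ⟨x²⟩ = 0.082987.
(Δx)² = 0.082987 − (0.051000)² = 0.080386.

0.08039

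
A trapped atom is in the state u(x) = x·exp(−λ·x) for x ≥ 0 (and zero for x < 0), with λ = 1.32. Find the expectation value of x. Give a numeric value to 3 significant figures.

⟨x⟩ = ∫ x·|u|² dx / ∫|u|² dx (integrals over the domain).
Every integrand reduces to terms xʲ·e^(−2λx) on [0, ∞); use ∫₀^∞ xʲ·e^(−2λx) dx = j!/(2λ)^(j+1).
State is unnormalized: ∫|u|² dx = 0.10870, and ∫u*·x·u dx = 0.12352, so ⟨x⟩ = 0.12352 / 0.10870.
⟨x⟩ = 1.1364.

1.14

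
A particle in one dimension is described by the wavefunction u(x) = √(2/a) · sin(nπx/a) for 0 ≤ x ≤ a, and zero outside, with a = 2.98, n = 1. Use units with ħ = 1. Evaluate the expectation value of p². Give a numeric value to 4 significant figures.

1.111

p² u = −ħ² d²u/dx²; ⟨p²⟩ = −ħ² ∫ u*·u'' dx.
d/dx sin(nπx/a) = (nπ/a)·cos(nπx/a) and d²/dx² sin(nπx/a) = −(nπ/a)²·sin(nπx/a); on 0 ≤ x ≤ a, ∫sin²(nπx/a) dx = a/2 and ∫sin(nπx/a)·cos(nπx/a) dx = 0.
⟨p²⟩ = 1.1114.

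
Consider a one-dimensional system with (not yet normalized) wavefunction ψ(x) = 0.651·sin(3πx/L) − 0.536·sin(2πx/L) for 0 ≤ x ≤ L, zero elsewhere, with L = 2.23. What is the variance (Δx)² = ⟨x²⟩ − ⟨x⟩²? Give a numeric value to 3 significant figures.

Compute ⟨x⟩ and ⟨x²⟩ separately, then (Δx)² = ⟨x²⟩ − ⟨x⟩².
On 0 ≤ x ≤ L (j ≠ l): ∫sin²(jπx/L) dx = L/2, ∫sin(jπx/L)·sin(lπx/L) dx = 0; diagonal moments ∫x·sin²(jπx/L) dx = L²/4, ∫x²·sin²(jπx/L) dx = L³·(1/6 − 1/(4j²π²)); cross terms ∫x·sin(jπx/L)·sin(lπx/L) dx = 0 for j + l even and −4jlL²/(π²(j² − l²)²) for j + l odd, ∫x²·sin(jπx/L)·sin(lπx/L) dx = (−1)^(j+l)·4jlL³/(π²(j² − l²)²); higher powers the same way via product-to-sum and parts.
Normalization: ∫|ψ|² dx = 0.79287.
⟨x⟩ = 1.5407 and ⟨x²⟩ = 2.5649.
(Δx)² = 2.5649 − (1.5407)² = 0.19102.

0.191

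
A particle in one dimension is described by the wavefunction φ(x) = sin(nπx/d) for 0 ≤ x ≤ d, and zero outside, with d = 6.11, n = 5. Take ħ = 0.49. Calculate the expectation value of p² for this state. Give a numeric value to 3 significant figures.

p² φ = −ħ² d²φ/dx²; ⟨p²⟩ = −ħ² ∫ φ*·φ'' dx / ∫|φ|² dx.
d/dx sin(nπx/d) = (nπ/d)·cos(nπx/d) and d²/dx² sin(nπx/d) = −(nπ/d)²·sin(nπx/d); on 0 ≤ x ≤ d, ∫sin²(nπx/d) dx = d/2 and ∫sin(nπx/d)·cos(nπx/d) dx = 0.
State is unnormalized: ∫|φ|² dx = 3.0550, and ∫φ*·(−ħ² φ'') dx = 4.8480, so ⟨p²⟩ = 4.8480 / 3.0550.
⟨p²⟩ = 1.5869.

1.59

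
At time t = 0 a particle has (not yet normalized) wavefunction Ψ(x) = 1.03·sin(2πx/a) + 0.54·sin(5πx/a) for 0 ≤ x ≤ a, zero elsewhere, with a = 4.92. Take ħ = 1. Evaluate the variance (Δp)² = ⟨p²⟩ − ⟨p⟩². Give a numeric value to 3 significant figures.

Compute ⟨p⟩ and ⟨p²⟩ separately; (Δp)² = ⟨p²⟩ − ⟨p⟩².
d²/dx² sin(jπx/a) = −(jπ/a)²·sin(jπx/a); on 0 ≤ x ≤ a, ∫sin²(jπx/a) dx = a/2 and ∫sin(jπx/a)·sin(lπx/a) dx = 0 for j ≠ l, so only diagonal terms survive in ∫|Ψ|² and ∫Ψ·Ψ″; ∫Ψ·Ψ′ dx = [Ψ²/2] between the walls = 0.
Normalization: ∫|Ψ|² dx = 3.3272.
⟨p⟩ = 0.0000 and ⟨p²⟩ = 3.4769.
(Δp)² = 3.4769 − (0.0000)² = 3.4769.

3.48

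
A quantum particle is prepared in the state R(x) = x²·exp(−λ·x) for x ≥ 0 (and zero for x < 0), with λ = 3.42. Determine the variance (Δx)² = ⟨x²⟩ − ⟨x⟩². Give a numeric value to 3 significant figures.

Compute ⟨x⟩ and ⟨x²⟩ separately, then (Δx)² = ⟨x²⟩ − ⟨x⟩².
Every integrand reduces to terms xʲ·e^(−2λx) on [0, ∞); use ∫₀^∞ xʲ·e^(−2λx) dx = j!/(2λ)^(j+1).
Normalization: ∫|R|² dx = 0.0016030.
⟨x⟩ = 0.73099 and ⟨x²⟩ = 0.64122.
(Δx)² = 0.64122 − (0.73099)² = 0.10687.

0.107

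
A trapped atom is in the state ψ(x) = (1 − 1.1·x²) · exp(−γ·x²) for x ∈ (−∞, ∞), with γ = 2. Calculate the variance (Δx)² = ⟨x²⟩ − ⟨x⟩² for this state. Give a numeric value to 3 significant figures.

0.0733

Compute ⟨x⟩ and ⟨x²⟩ separately, then (Δx)² = ⟨x²⟩ − ⟨x⟩².
Expand each integrand as polynomial × e^(−2γx²) and use ∫x^(2j)·e^(−2γx²) dx = (2j−1)!!/(4γ)^j · √(π/(2γ)), odd powers → 0; here √(π/(2γ)) = 0.88623.
Normalization: ∫|ψ|² dx = 0.69278.
⟨x⟩ = 0.0000 and ⟨x²⟩ = 0.073331.
(Δx)² = 0.073331 − (0.0000)² = 0.073331.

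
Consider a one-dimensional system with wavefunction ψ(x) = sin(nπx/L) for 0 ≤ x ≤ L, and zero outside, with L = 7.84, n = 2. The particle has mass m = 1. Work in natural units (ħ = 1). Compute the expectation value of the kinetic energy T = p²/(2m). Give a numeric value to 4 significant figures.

T = −(ħ²/2m) d²/dx², so ⟨T⟩ = −(ħ²/2m) ∫ ψ*·ψ'' dx / ∫|ψ|² dx; with m = 1.
d/dx sin(nπx/L) = (nπ/L)·cos(nπx/L) and d²/dx² sin(nπx/L) = −(nπ/L)²·sin(nπx/L); on 0 ≤ x ≤ L, ∫sin²(nπx/L) dx = L/2 and ∫sin(nπx/L)·cos(nπx/L) dx = 0.
State is unnormalized: ∫|ψ|² dx = 3.9200, and ∫ψ*·(−ħ²/2m · ψ'') dx = 1.2589, so ⟨T⟩ = 1.2589 / 3.9200.
⟨T⟩ = 0.32114.

0.3211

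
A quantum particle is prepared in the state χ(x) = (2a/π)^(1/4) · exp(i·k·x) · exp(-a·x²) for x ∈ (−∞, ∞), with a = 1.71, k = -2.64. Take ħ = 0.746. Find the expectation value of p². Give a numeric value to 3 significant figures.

4.83

p² χ = −ħ² d²χ/dx²; ⟨p²⟩ = −ħ² ∫ χ*·χ'' dx.
Gaussian moments: ∫x^(2j)·e^(−2ax²) dx = (2j−1)!!/(4a)^j · √(π/(2a)), odd powers integrate to 0; here √(π/(2a)) = 0.95843. Derivatives: χ′ = (ik − 2ax)·χ, χ″ = ((ik − 2ax)² − 2a)·χ; the odd-in-x pieces drop out.
⟨p²⟩ = 4.8303.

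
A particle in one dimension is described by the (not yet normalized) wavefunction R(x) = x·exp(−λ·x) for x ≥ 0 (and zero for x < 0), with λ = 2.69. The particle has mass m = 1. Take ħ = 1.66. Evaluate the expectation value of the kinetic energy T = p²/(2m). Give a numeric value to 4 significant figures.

T = −(ħ²/2m) d²/dx², so ⟨T⟩ = −(ħ²/2m) ∫ R*·R'' dx / ∫|R|² dx; with m = 1.
Differentiate x·exp(−λ·x) with the product rule; every integrand then reduces to terms xʲ·e^(−2λx) on [0, ∞), with ∫₀^∞ xʲ·e^(−2λx) dx = j!/(2λ)^(j+1).
State is unnormalized: ∫|R|² dx = 0.012843, and ∫R*·(−ħ²/2m · R'') dx = 0.12805, so ⟨T⟩ = 0.12805 / 0.012843.
⟨T⟩ = 9.9699.

9.970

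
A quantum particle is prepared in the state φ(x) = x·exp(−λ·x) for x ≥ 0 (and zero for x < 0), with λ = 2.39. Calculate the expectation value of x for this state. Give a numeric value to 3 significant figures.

⟨x⟩ = ∫ x·|φ|² dx / ∫|φ|² dx (integrals over the domain).
Every integrand reduces to terms xʲ·e^(−2λx) on [0, ∞); use ∫₀^∞ xʲ·e^(−2λx) dx = j!/(2λ)^(j+1).
State is unnormalized: ∫|φ|² dx = 0.018312, and ∫φ*·x·φ dx = 0.011493, so ⟨x⟩ = 0.011493 / 0.018312.
⟨x⟩ = 0.62762.

0.628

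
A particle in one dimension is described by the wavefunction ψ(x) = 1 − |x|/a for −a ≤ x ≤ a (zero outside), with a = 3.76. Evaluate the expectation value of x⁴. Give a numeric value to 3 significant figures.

5.71

⟨x⁴⟩ = ∫ x⁴·|ψ|² dx / ∫|ψ|² dx (integrals over the domain).
ψ is even, so ∫ over [−a, a] = 2∫₀ᵃ with ψ = 1 − x/a there: ∫₀ᵃ (1 − x/a)² dx = a/3, ∫₀ᵃ x²(1 − x/a)² dx = a³/30, ∫₀ᵃ x⁴(1 − x/a)² dx = a⁵/105.
State is unnormalized: ∫|ψ|² dx = 2.5067, and ∫ψ*·x⁴·ψ dx = 14.315, so ⟨x⁴⟩ = 14.315 / 2.5067.
⟨x⁴⟩ = 5.7106.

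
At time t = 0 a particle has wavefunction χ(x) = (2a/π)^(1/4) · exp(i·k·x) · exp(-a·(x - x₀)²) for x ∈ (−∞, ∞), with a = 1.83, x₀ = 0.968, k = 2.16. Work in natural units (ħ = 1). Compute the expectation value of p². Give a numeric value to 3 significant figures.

6.50

p² χ = −ħ² d²χ/dx²; ⟨p²⟩ = −ħ² ∫ χ*·χ'' dx.
Gaussian moments (u = x − x₀): ∫u^(2j)·e^(−2au²) du = (2j−1)!!/(4a)^j · √(π/(2a)), odd powers integrate to 0; here √(π/(2a)) = 0.92648. Derivatives: χ′ = (ik − 2au)·χ, χ″ = ((ik − 2au)² − 2a)·χ; the odd-in-u pieces drop out.
⟨p²⟩ = 6.4956.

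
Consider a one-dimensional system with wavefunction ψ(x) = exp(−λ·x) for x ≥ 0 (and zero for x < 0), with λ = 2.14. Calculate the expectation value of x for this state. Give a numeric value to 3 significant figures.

⟨x⟩ = ∫ x·|ψ|² dx / ∫|ψ|² dx (integrals over the domain).
Every integrand reduces to terms xʲ·e^(−2λx) on [0, ∞); use ∫₀^∞ xʲ·e^(−2λx) dx = j!/(2λ)^(j+1).
State is unnormalized: ∫|ψ|² dx = 0.23364, and ∫ψ*·x·ψ dx = 0.054590, so ⟨x⟩ = 0.054590 / 0.23364.
⟨x⟩ = 0.23364.

0.234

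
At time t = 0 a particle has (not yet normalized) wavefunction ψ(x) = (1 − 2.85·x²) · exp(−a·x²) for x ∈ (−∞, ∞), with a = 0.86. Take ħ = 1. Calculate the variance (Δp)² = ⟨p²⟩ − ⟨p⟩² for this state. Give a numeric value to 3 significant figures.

Compute ⟨p⟩ and ⟨p²⟩ separately; (Δp)² = ⟨p²⟩ − ⟨p⟩².
Expand each integrand as polynomial × e^(−2ax²) and use ∫x^(2j)·e^(−2ax²) dx = (2j−1)!!/(4a)^j · √(π/(2a)), odd powers → 0; here √(π/(2a)) = 1.3515. Differentiate with the product rule, d/dx e^(−ax²) = −2ax·e^(−ax²).
Normalization: ∫|ψ|² dx = 1.8951.
⟨p⟩ = 0.0000 and ⟨p²⟩ = 4.5764.
(Δp)² = 4.5764 − (0.0000)² = 4.5764.

4.58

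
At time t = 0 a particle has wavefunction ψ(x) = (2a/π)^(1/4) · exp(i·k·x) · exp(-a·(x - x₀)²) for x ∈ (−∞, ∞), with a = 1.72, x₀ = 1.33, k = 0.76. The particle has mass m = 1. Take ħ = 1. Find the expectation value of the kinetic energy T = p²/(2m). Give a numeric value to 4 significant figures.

1.149

T = −(ħ²/2m) d²/dx², so ⟨T⟩ = −(ħ²/2m) ∫ ψ*·ψ'' dx; with m = 1.
Gaussian moments (u = x − x₀): ∫u^(2j)·e^(−2au²) du = (2j−1)!!/(4a)^j · √(π/(2a)), odd powers integrate to 0; here √(π/(2a)) = 0.95564. Derivatives: ψ′ = (ik − 2au)·ψ, ψ″ = ((ik − 2au)² − 2a)·ψ; the odd-in-u pieces drop out.
⟨T⟩ = 1.1488.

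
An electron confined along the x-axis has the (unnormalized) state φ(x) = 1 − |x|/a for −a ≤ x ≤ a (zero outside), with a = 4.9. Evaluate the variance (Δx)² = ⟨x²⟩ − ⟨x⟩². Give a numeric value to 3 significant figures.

2.40

Compute ⟨x⟩ and ⟨x²⟩ separately, then (Δx)² = ⟨x²⟩ − ⟨x⟩².
φ is even, so ∫ over [−a, a] = 2∫₀ᵃ with φ = 1 − x/a there: ∫₀ᵃ (1 − x/a)² dx = a/3, ∫₀ᵃ x²(1 − x/a)² dx = a³/30, ∫₀ᵃ x⁴(1 − x/a)² dx = a⁵/105.
Normalization: ∫|φ|² dx = 3.2667.
⟨x⟩ = 0.0000 and ⟨x²⟩ = 2.4010.
(Δx)² = 2.4010 − (0.0000)² = 2.4010.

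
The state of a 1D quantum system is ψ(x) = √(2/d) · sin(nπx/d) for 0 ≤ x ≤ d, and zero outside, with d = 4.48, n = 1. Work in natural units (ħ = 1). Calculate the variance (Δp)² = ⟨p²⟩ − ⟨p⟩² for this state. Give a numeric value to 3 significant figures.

Compute ⟨p⟩ and ⟨p²⟩ separately; (Δp)² = ⟨p²⟩ − ⟨p⟩².
d/dx sin(nπx/d) = (nπ/d)·cos(nπx/d) and d²/dx² sin(nπx/d) = −(nπ/d)²·sin(nπx/d); on 0 ≤ x ≤ d, ∫sin²(nπx/d) dx = d/2 and ∫sin(nπx/d)·cos(nπx/d) dx = 0.
⟨p⟩ = 0.0000 and ⟨p²⟩ = 0.49175.
(Δp)² = 0.49175 − (0.0000)² = 0.49175.

0.492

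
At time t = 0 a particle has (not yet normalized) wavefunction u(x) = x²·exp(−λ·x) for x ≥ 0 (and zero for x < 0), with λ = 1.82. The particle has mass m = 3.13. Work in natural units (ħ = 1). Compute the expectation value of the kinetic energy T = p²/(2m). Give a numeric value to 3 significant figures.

T = −(ħ²/2m) d²/dx², so ⟨T⟩ = −(ħ²/2m) ∫ u*·u'' dx / ∫|u|² dx; with m = 3.13.
Differentiate x²·exp(−λ·x) with the product rule; every integrand then reduces to terms xʲ·e^(−2λx) on [0, ∞), with ∫₀^∞ xʲ·e^(−2λx) dx = j!/(2λ)^(j+1).
State is unnormalized: ∫|u|² dx = 0.037558, and ∫u*·(−ħ²/2m · u'') dx = 0.0066245, so ⟨T⟩ = 0.0066245 / 0.037558.
⟨T⟩ = 0.17638.

0.176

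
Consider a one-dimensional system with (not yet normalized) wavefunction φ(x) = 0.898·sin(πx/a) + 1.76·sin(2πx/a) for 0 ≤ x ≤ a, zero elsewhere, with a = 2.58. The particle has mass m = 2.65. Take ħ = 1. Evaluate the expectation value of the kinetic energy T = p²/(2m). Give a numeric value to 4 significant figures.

T = −(ħ²/2m) d²/dx², so ⟨T⟩ = −(ħ²/2m) ∫ φ*·φ'' dx / ∫|φ|² dx; with m = 2.65.
d²/dx² sin(jπx/a) = −(jπ/a)²·sin(jπx/a); on 0 ≤ x ≤ a, ∫sin²(jπx/a) dx = a/2 and ∫sin(jπx/a)·sin(lπx/a) dx = 0 for j ≠ l, so only diagonal terms survive in ∫|φ|² and ∫φ·φ″; ∫φ·φ′ dx = [φ²/2] between the walls = 0.
State is unnormalized: ∫|φ|² dx = 5.0362, and ∫φ*·(−ħ²/2m · φ'') dx = 4.7626, so ⟨T⟩ = 4.7626 / 5.0362.
⟨T⟩ = 0.94568.

0.9457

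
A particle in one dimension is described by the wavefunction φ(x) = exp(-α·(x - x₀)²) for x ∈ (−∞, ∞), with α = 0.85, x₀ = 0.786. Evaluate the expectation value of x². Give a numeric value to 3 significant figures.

⟨x²⟩ = ∫ x²·|φ|² dx / ∫|φ|² dx (integrals over the domain).
Gaussian moments (u = x − x₀): ∫u^(2j)·e^(−2αu²) du = (2j−1)!!/(4α)^j · √(π/(2α)), odd powers integrate to 0; here √(π/(2α)) = 1.3594.
State is unnormalized: ∫|φ|² dx = 1.3594, and ∫φ*·x²·φ dx = 1.2397, so ⟨x²⟩ = 1.2397 / 1.3594.
⟨x²⟩ = 0.91191.

0.912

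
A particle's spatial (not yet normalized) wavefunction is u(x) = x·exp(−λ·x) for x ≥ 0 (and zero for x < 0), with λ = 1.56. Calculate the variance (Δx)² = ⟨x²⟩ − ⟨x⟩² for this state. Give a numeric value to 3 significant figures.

0.308

Compute ⟨x⟩ and ⟨x²⟩ separately, then (Δx)² = ⟨x²⟩ − ⟨x⟩².
Every integrand reduces to terms xʲ·e^(−2λx) on [0, ∞); use ∫₀^∞ xʲ·e^(−2λx) dx = j!/(2λ)^(j+1).
Normalization: ∫|u|² dx = 0.065852.
⟨x⟩ = 0.96154 and ⟨x²⟩ = 1.2327.
(Δx)² = 1.2327 − (0.96154)² = 0.30819.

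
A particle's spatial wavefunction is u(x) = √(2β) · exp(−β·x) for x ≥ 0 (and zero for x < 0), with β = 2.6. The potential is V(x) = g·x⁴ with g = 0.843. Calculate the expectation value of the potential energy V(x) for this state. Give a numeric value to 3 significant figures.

0.0277

⟨V⟩ = ∫ V(x)·|u|² dx.
Every integrand reduces to terms xʲ·e^(−2βx) on [0, ∞); use ∫₀^∞ xʲ·e^(−2βx) dx = j!/(2β)^(j+1).
⟨V⟩ = 0.027671.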